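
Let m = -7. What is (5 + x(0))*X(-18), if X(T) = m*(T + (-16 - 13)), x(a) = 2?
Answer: 2303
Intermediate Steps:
X(T) = 203 - 7*T (X(T) = -7*(T + (-16 - 13)) = -7*(T - 29) = -7*(-29 + T) = 203 - 7*T)
(5 + x(0))*X(-18) = (5 + 2)*(203 - 7*(-18)) = 7*(203 + 126) = 7*329 = 2303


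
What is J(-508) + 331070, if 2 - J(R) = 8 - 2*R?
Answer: 330048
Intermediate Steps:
J(R) = -6 + 2*R (J(R) = 2 - (8 - 2*R) = 2 + (-8 + 2*R) = -6 + 2*R)
J(-508) + 331070 = (-6 + 2*(-508)) + 331070 = (-6 - 1016) + 331070 = -1022 + 331070 = 330048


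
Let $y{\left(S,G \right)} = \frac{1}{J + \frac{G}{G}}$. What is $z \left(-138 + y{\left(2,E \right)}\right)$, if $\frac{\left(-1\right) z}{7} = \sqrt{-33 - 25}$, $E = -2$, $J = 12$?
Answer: $\frac{12551 i \sqrt{58}}{13} \approx 7352.7 i$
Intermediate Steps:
$y{\left(S,G \right)} = \frac{1}{13}$ ($y{\left(S,G \right)} = \frac{1}{12 + \frac{G}{G}} = \frac{1}{12 + 1} = \frac{1}{13}$)
$z = - 7 i \sqrt{58}$ ($z = - 7 \sqrt{-33 - 25} = - 7 \sqrt{-58} = - 7 i \sqrt{58} \approx - 53.31 i$)
$z \left(-138 + y{\left(2,E \right)}\right) = - 7 i \sqrt{58} \left(-138 + \frac{1}{13}\right) = - 7 i \sqrt{58} \left(- \frac{1793}{13}\right) = \frac{12551 i \sqrt{58}}{13}$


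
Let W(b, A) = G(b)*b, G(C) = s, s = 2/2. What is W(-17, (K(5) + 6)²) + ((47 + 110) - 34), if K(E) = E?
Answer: 106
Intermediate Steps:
s = 1 (s = 2*(½) = 1)
G(C) = 1
W(b, A) = b (W(b, A) = 1*b = b)
W(-17, (K(5) + 6)²) + ((47 + 110) - 34) = -17 + ((47 + 110) - 34) = -17 + (157 - 34) = -17 + 123 = 106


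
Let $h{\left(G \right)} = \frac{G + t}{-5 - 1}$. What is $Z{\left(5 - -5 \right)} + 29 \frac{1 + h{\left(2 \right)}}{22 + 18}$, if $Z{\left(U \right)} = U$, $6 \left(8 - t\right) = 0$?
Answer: $\frac{571}{60} \approx 9.5167$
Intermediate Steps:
$t = 8$ ($t = 8 - 0 = 8 + 0 = 8$)
$h{\left(G \right)} = - \frac{4}{3} - \frac{G}{6}$ ($h{\left(G \right)} = \frac{G + 8}{-5 - 1} = \frac{8 + G}{-6} = \left(8 + G\right) \left(- \frac{1}{6}\right) = - \frac{4}{3} - \frac{G}{6}$)
$Z{\left(5 - -5 \right)} + 29 \frac{1 + h{\left(2 \right)}}{22 + 18} = \left(5 - -5\right) + 29 \frac{1 - \frac{5}{3}}{22 + 18} = \left(5 + 5\right) + 29 \frac{1 - \frac{5}{3}}{40} = 10 + 29 \left(1 - \frac{5}{3}\right) \frac{1}{40} = 10 + 29 \left(\left(- \frac{2}{3}\right) \frac{1}{40}\right) = 10 + 29 \left(- \frac{1}{60}\right) = 10 - \frac{29}{60} = \frac{571}{60}$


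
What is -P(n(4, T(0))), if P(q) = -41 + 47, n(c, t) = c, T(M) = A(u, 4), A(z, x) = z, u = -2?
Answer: -6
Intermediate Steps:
T(M) = -2
P(q) = 6
-P(n(4, T(0))) = -1*6 = -6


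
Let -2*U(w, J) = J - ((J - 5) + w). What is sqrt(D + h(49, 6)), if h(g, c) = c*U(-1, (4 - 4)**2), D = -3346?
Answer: 58*I ≈ 58.0*I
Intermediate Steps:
U(w, J) = -5/2 + w/2 (U(w, J) = -(J - ((J - 5) + w))/2 = -(J - ((-5 + J) + w))/2 = -(J - (-5 + J + w))/2 = -(J + (5 - J - w))/2 = -(5 - w)/2 = -5/2 + w/2)
h(g, c) = -3*c (h(g, c) = c*(-5/2 + (1/2)*(-1)) = c*(-5/2 - 1/2) = c*(-3) = -3*c)
sqrt(D + h(49, 6)) = sqrt(-3346 - 3*6) = sqrt(-3346 - 18) = sqrt(-3364) = 58*I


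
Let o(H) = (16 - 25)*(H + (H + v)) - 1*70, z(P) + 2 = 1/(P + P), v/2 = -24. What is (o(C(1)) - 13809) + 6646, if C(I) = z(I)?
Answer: -6774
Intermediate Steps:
v = -48 (v = 2*(-24) = -48)
z(P) = -2 + 1/(2*P) (z(P) = -2 + 1/(P + P) = -2 + 1/(2*P))
C(I) = -2 + 1/(2*I)
o(H) = 362 - 18*H (o(H) = (16 - 25)*(H + (H - 48)) - 1*70 = -9*(H + (-48 + H)) - 70 = -9*(-48 + 2*H) - 70 = (432 - 18*H) - 70 = 362 - 18*H)
(o(C(1)) - 13809) + 6646 = ((362 - 18*(-2 + (½)/1)) - 13809) + 6646 = ((362 - 18*(-2 + (½)*1)) - 13809) + 6646 = ((362 - 18*(-2 + ½)) - 13809) + 6646 = ((362 - 18*(-3/2)) - 13809) + 6646 = ((362 + 27) - 13809) + 6646 = (389 - 13809) + 6646 = -13420 + 6646 = -6774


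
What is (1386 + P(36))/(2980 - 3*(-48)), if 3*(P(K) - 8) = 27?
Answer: 1403/3124 ≈ 0.44910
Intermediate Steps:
P(K) = 17 (P(K) = 8 + (⅓)*27 = 8 + 9 = 17)
(1386 + P(36))/(2980 - 3*(-48)) = (1386 + 17)/(2980 - 3*(-48)) = 1403/(2980 + 144) = 1403/3124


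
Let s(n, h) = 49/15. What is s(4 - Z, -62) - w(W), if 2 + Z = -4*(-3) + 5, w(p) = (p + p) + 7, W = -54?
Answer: 1564/15 ≈ 104.27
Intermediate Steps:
w(p) = 7 + 2*p (w(p) = 2*p + 7 = 7 + 2*p)
Z = 15 (Z = -2 + (-4*(-3) + 5) = -2 + (12 + 5) = -2 + 17 = 15)
s(n, h) = 49/15 (s(n, h) = 49*(1/15) = 49/15)
s(4 - Z, -62) - w(W) = 49/15 - (7 + 2*(-54)) = 49/15 - (7 - 108) = 49/15 - 1*(-101) = 49/15 + 101 = 1564/15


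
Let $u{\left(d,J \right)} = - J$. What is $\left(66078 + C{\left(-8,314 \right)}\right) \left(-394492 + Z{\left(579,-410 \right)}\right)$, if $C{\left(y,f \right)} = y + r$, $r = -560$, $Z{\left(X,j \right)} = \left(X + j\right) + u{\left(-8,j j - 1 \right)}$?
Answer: $-36844265220$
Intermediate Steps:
$Z{\left(X,j \right)} = 1 + X + j - j^{2}$ ($Z{\left(X,j \right)} = \left(X + j\right) - \left(j j - 1\right) = \left(X + j\right) - \left(j^{2} - 1\right) = \left(X + j\right) - \left(-1 + j^{2}\right) = 1 + X + j - j^{2}$)
$C{\left(y,f \right)} = -560 + y$ ($C{\left(y,f \right)} = y - 560 = -560 + y$)
$\left(66078 + C{\left(-8,314 \right)}\right) \left(-394492 + Z{\left(579,-410 \right)}\right) = \left(66078 - 568\right) \left(-394492 + \left(1 + 579 - 410 - \left(-410\right)^{2}\right)\right) = \left(66078 - 568\right) \left(-394492 + \left(1 + 579 - 410 - 168100\right)\right) = 65510 \left(-394492 + \left(1 + 579 - 410 - 168100\right)\right) = 65510 \left(-394492 - 167930\right) = 65510 \left(-562422\right) = -36844265220$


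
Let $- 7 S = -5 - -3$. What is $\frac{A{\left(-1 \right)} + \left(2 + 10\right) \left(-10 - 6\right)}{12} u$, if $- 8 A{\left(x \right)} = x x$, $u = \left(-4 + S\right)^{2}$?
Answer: $- \frac{259753}{1176} \approx -220.88$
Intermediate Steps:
$S = \frac{2}{7}$ ($S = - \frac{-5 - -3}{7} = - \frac{-5 + 3}{7} = \left(- \frac{1}{7}\right) \left(-2\right) = \frac{2}{7} \approx 0.28571$)
$u = \frac{676}{49}$ ($u = \left(-4 + \frac{2}{7}\right)^{2} = \left(- \frac{26}{7}\right)^{2} = \frac{676}{49} \approx 13.796$)
$A{\left(x \right)} = - \frac{x^{2}}{8}$ ($A{\left(x \right)} = - \frac{x x}{8} = - \frac{x^{2}}{8}$)
$\frac{A{\left(-1 \right)} + \left(2 + 10\right) \left(-10 - 6\right)}{12} u = \frac{- \frac{\left(-1\right)^{2}}{8} + \left(2 + 10\right) \left(-10 - 6\right)}{12} \cdot \frac{676}{49} = \frac{\left(- \frac{1}{8}\right) 1 + 12 \left(-16\right)}{12} \cdot \frac{676}{49} = \frac{- \frac{1}{8} - 192}{12} \cdot \frac{676}{49} = \frac{1}{12} \left(- \frac{1537}{8}\right) \frac{676}{49} = \left(- \frac{1537}{96}\right) \frac{676}{49} = - \frac{259753}{1176}$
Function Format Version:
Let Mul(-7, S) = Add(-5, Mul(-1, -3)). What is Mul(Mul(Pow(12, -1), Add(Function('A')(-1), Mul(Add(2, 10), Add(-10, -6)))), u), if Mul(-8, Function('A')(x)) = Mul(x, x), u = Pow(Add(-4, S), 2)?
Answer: Rational(-259753, 1176) ≈ -220.88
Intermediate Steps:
S = Rational(2, 7) (S = Mul(Rational(-1, 7), Add(-5, Mul(-1, -3))) = Mul(Rational(-1, 7), Add(-5, 3)) = Mul(Rational(-1, 7), -2) = Rational(2, 7) ≈ 0.28571)
u = Rational(676, 49) (u = Pow(Add(-4, Rational(2, 7)), 2) = Pow(Rational(-26, 7), 2) = Rational(676, 49) ≈ 13.796)
Function('A')(x) = Mul(Rational(-1, 8), Pow(x, 2)) (Function('A')(x) = Mul(Rational(-1, 8), Mul(x, x)) = Mul(Rational(-1, 8), Pow(x, 2)))
Mul(Mul(Pow(12, -1), Add(Function('A')(-1), Mul(Add(2, 10), Add(-10, -6)))), u) = Mul(Mul(Pow(12, -1), Add(Mul(Rational(-1, 8), Pow(-1, 2)), Mul(Add(2, 10), Add(-10, -6)))), Rational(676, 49)) = Mul(Mul(Rational(1, 12), Add(Mul(Rational(-1, 8), 1), Mul(12, -16))), Rational(676, 49)) = Mul(Mul(Rational(1, 12), Add(Rational(-1, 8), -192)), Rational(676, 49)) = Mul(Mul(Rational(1, 12), Rational(-1537, 8)), Rational(676, 49)) = Mul(Rational(-1537, 96), Rational(676, 49)) = Rational(-259753, 1176)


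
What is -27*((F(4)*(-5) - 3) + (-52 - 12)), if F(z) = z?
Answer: 2349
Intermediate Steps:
-27*((F(4)*(-5) - 3) + (-52 - 12)) = -27*((4*(-5) - 3) + (-52 - 12)) = -27*((-20 - 3) - 64) = -27*(-23 - 64) = -27*(-87) = 2349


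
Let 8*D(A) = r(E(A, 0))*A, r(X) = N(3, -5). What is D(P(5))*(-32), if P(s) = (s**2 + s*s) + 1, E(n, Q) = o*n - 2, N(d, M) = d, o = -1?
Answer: -612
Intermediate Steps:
E(n, Q) = -2 - n (E(n, Q) = -n - 2 = -2 - n)
r(X) = 3
P(s) = 1 + 2*s**2 (P(s) = (s**2 + s**2) + 1 = 2*s**2 + 1 = 1 + 2*s**2)
D(A) = 3*A/8 (D(A) = (3*A)/8 = 3*A/8)
D(P(5))*(-32) = (3*(1 + 2*5**2)/8)*(-32) = (3*(1 + 2*25)/8)*(-32) = (3*(1 + 50)/8)*(-32) = ((3/8)*51)*(-32) = (153/8)*(-32) = -612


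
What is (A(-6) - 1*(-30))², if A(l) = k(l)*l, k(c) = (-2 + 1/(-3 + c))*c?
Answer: 2116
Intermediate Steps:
k(c) = c*(-2 + 1/(-3 + c))
A(l) = l²*(7 - 2*l)/(-3 + l) (A(l) = (l*(7 - 2*l)/(-3 + l))*l = l²*(7 - 2*l)/(-3 + l))
(A(-6) - 1*(-30))² = ((-6)²*(7 - 2*(-6))/(-3 - 6) - 1*(-30))² = (36*(7 + 12)/(-9) + 30)² = (36*(-⅑)*19 + 30)² = (-76 + 30)² = (-46)² = 2116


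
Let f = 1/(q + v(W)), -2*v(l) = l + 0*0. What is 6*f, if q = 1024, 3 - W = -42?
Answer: 12/2003 ≈ 0.0059910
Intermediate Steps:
W = 45 (W = 3 - 1*(-42) = 3 + 42 = 45)
v(l) = -l/2 (v(l) = -(l + 0*0)/2 = -(l + 0)/2 = -l/2)
f = 2/2003 (f = 1/(1024 - ½*45) = 1/(1024 - 45/2) = 1/(2003/2) = 2/2003 ≈ 0.00099850)
6*f = 6*(2/2003) = 12/2003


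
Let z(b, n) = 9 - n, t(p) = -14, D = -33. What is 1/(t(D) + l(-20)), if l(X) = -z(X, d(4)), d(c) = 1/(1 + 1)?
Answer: -2/45 ≈ -0.044444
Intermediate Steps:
d(c) = ½ (d(c) = 1/2 = ½)
l(X) = -17/2 (l(X) = -(9 - 1*½) = -(9 - ½) = -1*17/2 = -17/2)
1/(t(D) + l(-20)) = 1/(-14 - 17/2) = 1/(-45/2) = -2/45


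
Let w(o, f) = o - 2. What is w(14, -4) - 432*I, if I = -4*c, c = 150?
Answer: 259212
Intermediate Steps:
w(o, f) = -2 + o
I = -600 (I = -4*150 = -600)
w(14, -4) - 432*I = (-2 + 14) - 432*(-600) = 12 + 259200 = 259212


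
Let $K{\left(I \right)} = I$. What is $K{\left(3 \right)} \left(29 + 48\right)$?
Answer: $231$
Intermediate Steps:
$K{\left(3 \right)} \left(29 + 48\right) = 3 \left(29 + 48\right) = 3 \cdot 77 = 231$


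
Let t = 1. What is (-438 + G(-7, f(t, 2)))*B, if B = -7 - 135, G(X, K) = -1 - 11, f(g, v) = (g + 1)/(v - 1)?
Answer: 63900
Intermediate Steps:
f(g, v) = (1 + g)/(-1 + v)
G(X, K) = -12
B = -142
(-438 + G(-7, f(t, 2)))*B = (-438 - 12)*(-142) = -450*(-142) = 63900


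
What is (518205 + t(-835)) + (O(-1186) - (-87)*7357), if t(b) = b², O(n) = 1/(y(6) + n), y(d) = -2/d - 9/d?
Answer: 13224070097/7127 ≈ 1.8555e+6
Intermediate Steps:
y(d) = -11/d
O(n) = 1/(-11/6 + n)
(518205 + t(-835)) + (O(-1186) - (-87)*7357) = (518205 + (-835)²) + (6/(-11 + 6*(-1186)) - (-87)*7357) = (518205 + 697225) + (6/(-11 - 7116) - 1*(-640059)) = 1215430 + (6/(-7127) + 640059) = 1215430 + (6*(-1/7127) + 640059) = 1215430 + (-6/7127 + 640059) = 1215430 + 4561700487/7127 = 13224070097/7127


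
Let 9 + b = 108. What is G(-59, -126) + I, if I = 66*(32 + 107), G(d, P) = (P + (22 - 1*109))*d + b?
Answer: 21840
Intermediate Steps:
b = 99 (b = -9 + 108 = 99)
G(d, P) = 99 + d*(-87 + P) (G(d, P) = (P + (22 - 1*109))*d + 99 = (P + (22 - 109))*d + 99 = (P - 87)*d + 99 = (-87 + P)*d + 99 = d*(-87 + P) + 99 = 99 + d*(-87 + P))
I = 9174 (I = 66*139 = 9174)
G(-59, -126) + I = (99 - 87*(-59) - 126*(-59)) + 9174 = (99 + 5133 + 7434) + 9174 = 12666 + 9174 = 21840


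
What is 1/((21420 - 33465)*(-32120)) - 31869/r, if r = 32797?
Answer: -12329650779803/12688680463800 ≈ -0.97170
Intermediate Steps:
1/((21420 - 33465)*(-32120)) - 31869/r = 1/((21420 - 33465)*(-32120)) - 31869/32797 = -1/32120/(-12045) - 31869*1/32797 = -1/12045*(-1/32120) - 31869/32797 = 1/386885400 - 31869/32797 = -12329650779803/12688680463800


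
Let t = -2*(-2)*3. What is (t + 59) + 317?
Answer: 388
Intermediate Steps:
t = 12 (t = 4*3 = 12)
(t + 59) + 317 = (12 + 59) + 317 = 71 + 317 = 388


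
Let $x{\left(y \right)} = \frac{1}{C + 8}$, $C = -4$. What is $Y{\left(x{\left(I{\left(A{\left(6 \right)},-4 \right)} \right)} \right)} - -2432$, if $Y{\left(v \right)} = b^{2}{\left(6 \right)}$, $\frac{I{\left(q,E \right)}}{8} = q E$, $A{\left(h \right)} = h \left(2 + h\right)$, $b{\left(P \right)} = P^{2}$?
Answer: $3728$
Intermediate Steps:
$I{\left(q,E \right)} = 8 E q$ ($I{\left(q,E \right)} = 8 q E = 8 E q$)
$x{\left(y \right)} = \frac{1}{4}$ ($x{\left(y \right)} = \frac{1}{-4 + 8} = \frac{1}{4}$)
$Y{\left(v \right)} = 1296$ ($Y{\left(v \right)} = \left(6^{2}\right)^{2} = 36^{2} = 1296$)
$Y{\left(x{\left(I{\left(A{\left(6 \right)},-4 \right)} \right)} \right)} - -2432 = 1296 - -2432 = 1296 + 2432 = 3728$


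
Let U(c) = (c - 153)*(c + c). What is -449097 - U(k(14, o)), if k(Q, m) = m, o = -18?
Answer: -455253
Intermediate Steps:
U(c) = 2*c*(-153 + c) (U(c) = (-153 + c)*(2*c) = 2*c*(-153 + c))
-449097 - U(k(14, o)) = -449097 - 2*(-18)*(-153 - 18) = -449097 - 2*(-18)*(-171) = -449097 - 1*6156 = -449097 - 6156 = -455253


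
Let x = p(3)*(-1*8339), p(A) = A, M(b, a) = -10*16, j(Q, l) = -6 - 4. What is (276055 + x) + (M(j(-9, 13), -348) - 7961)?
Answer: 242917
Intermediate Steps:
j(Q, l) = -10
M(b, a) = -160
x = -25017 (x = 3*(-1*8339) = 3*(-8339) = -25017)
(276055 + x) + (M(j(-9, 13), -348) - 7961) = (276055 - 25017) + (-160 - 7961) = 251038 - 8121 = 242917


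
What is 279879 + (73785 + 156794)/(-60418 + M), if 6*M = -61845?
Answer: 39588703271/141451 ≈ 2.7988e+5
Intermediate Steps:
M = -20615/2 (M = (1/6)*(-61845) = -20615/2 ≈ -10308.)
279879 + (73785 + 156794)/(-60418 + M) = 279879 + (73785 + 156794)/(-60418 - 20615/2) = 279879 + 230579/(-141451/2) = 279879 + 230579*(-2/141451) = 279879 - 461158/141451 = 39588703271/141451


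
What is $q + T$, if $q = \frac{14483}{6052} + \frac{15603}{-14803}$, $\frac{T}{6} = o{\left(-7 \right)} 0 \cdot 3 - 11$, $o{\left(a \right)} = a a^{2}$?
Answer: $- \frac{5792829403}{89587756} \approx -64.661$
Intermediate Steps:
$o{\left(a \right)} = a^{3}$
$T = -66$ ($T = 6 \left(\left(-7\right)^{3} \cdot 0 \cdot 3 - 11\right) = 6 \left(\left(-343\right) 0 - 11\right) = 6 \left(0 - 11\right) = 6 \left(-11\right) = -66$)
$q = \frac{119962493}{89587756}$ ($q = 14483 \cdot \frac{1}{6052} + 15603 \left(- \frac{1}{14803}\right) = \frac{14483}{6052} - \frac{15603}{14803} = \frac{119962493}{89587756} \approx 1.3391$)
$q + T = \frac{119962493}{89587756} - 66 = - \frac{5792829403}{89587756}$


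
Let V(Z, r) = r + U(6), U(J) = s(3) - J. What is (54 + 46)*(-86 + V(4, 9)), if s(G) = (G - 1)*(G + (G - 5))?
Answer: -8100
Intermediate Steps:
s(G) = (-1 + G)*(-5 + 2*G) (s(G) = (-1 + G)*(G + (-5 + G)) = (-1 + G)*(-5 + 2*G))
U(J) = 2 - J (U(J) = (5 - 7*3 + 2*3²) - J = (5 - 21 + 2*9) - J = (5 - 21 + 18) - J = 2 - J)
V(Z, r) = -4 + r (V(Z, r) = r + (2 - 1*6) = r + (2 - 6) = r - 4 = -4 + r)
(54 + 46)*(-86 + V(4, 9)) = (54 + 46)*(-86 + (-4 + 9)) = 100*(-86 + 5) = 100*(-81) = -8100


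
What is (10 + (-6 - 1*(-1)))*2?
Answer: 10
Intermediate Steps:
(10 + (-6 - 1*(-1)))*2 = (10 + (-6 + 1))*2 = (10 - 5)*2 = 5*2 = 10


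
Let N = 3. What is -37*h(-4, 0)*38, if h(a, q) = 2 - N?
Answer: 1406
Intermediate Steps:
h(a, q) = -1 (h(a, q) = 2 - 1*3 = 2 - 3 = -1)
-37*h(-4, 0)*38 = -37*(-1)*38 = 37*38 = 1406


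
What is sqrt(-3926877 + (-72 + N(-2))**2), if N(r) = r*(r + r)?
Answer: I*sqrt(3922781) ≈ 1980.6*I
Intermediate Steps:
N(r) = 2*r**2 (N(r) = r*(2*r) = 2*r**2)
sqrt(-3926877 + (-72 + N(-2))**2) = sqrt(-3926877 + (-72 + 2*(-2)**2)**2) = sqrt(-3926877 + (-72 + 2*4)**2) = sqrt(-3926877 + (-72 + 8)**2) = sqrt(-3926877 + (-64)**2) = sqrt(-3926877 + 4096) = sqrt(-3922781) = I*sqrt(3922781)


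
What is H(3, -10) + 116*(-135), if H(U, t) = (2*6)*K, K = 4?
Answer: -15612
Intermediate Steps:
H(U, t) = 48 (H(U, t) = (2*6)*4 = 12*4 = 48)
H(3, -10) + 116*(-135) = 48 + 116*(-135) = 48 - 15660 = -15612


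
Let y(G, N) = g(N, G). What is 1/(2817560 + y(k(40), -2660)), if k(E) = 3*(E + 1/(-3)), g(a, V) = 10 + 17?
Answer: 1/2817587 ≈ 3.5491e-7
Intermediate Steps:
g(a, V) = 27
k(E) = -1 + 3*E (k(E) = 3*(E - 1/3) = 3*(-1/3 + E) = -1 + 3*E)
y(G, N) = 27
1/(2817560 + y(k(40), -2660)) = 1/(2817560 + 27) = 1/2817587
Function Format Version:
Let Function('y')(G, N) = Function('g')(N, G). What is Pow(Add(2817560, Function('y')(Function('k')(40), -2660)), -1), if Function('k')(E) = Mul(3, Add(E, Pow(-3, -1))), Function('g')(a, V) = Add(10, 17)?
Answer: Rational(1, 2817587) ≈ 3.5491e-7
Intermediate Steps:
Function('g')(a, V) = 27
Function('k')(E) = Add(-1, Mul(3, E)) (Function('k')(E) = Mul(3, Add(E, Rational(-1, 3))) = Mul(3, Add(Rational(-1, 3), E)) = Add(-1, Mul(3, E)))
Function('y')(G, N) = 27
Pow(Add(2817560, Function('y')(Function('k')(40), -2660)), -1) = Pow(Add(2817560, 27), -1) = Pow(2817587, -1) = Rational(1, 2817587)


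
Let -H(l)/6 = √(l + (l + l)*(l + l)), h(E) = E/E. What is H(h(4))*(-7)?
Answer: 42*√5 ≈ 93.915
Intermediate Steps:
h(E) = 1
H(l) = -6*√(l + 4*l²) (H(l) = -6*√(l + (l + l)*(l + l)) = -6*√(l + (2*l)*(2*l)) = -6*√(l + 4*l²))
H(h(4))*(-7) = -6*√(1 + 4*1)*(-7) = -6*√(1 + 4)*(-7) = -6*√5*(-7) = 42*√5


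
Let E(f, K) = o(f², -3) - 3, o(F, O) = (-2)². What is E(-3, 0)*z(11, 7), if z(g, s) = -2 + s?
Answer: 5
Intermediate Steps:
o(F, O) = 4
E(f, K) = 1 (E(f, K) = 4 - 3 = 1)
E(-3, 0)*z(11, 7) = 1*(-2 + 7) = 1*5 = 5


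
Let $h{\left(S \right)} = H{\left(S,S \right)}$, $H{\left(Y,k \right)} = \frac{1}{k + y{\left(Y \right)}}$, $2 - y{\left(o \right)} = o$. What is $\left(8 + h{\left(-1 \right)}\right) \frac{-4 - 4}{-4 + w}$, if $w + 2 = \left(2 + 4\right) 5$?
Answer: $- \frac{17}{6} \approx -2.8333$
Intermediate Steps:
$y{\left(o \right)} = 2 - o$
$w = 28$ ($w = -2 + \left(2 + 4\right) 5 = -2 + 6 \cdot 5 = -2 + 30 = 28$)
$H{\left(Y,k \right)} = \frac{1}{2 + k - Y}$ ($H{\left(Y,k \right)} = \frac{1}{k - \left(-2 + Y\right)} = \frac{1}{2 + k - Y}$)
$h{\left(S \right)} = \frac{1}{2}$ ($h{\left(S \right)} = \frac{1}{2 + S - S} = \frac{1}{2}$)
$\left(8 + h{\left(-1 \right)}\right) \frac{-4 - 4}{-4 + w} = \left(8 + \frac{1}{2}\right) \frac{-4 - 4}{-4 + 28} = \frac{17 \left(- \frac{8}{24}\right)}{2} = \frac{17 \left(\left(-8\right) \frac{1}{24}\right)}{2} = \frac{17}{2} \left(- \frac{1}{3}\right) = - \frac{17}{6}$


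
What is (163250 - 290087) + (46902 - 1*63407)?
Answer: -143342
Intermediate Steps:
(163250 - 290087) + (46902 - 1*63407) = -126837 + (46902 - 63407) = -126837 - 16505 = -143342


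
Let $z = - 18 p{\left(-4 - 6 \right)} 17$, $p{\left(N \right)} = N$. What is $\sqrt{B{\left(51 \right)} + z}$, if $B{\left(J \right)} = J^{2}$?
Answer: $3 \sqrt{629} \approx 75.24$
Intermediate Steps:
$z = 3060$ ($z = - 18 \left(-4 - 6\right) 17 = \left(-18\right) \left(-10\right) 17 = 180 \cdot 17 = 3060$)
$\sqrt{B{\left(51 \right)} + z} = \sqrt{51^{2} + 3060} = \sqrt{2601 + 3060} = \sqrt{5661} = 3 \sqrt{629}$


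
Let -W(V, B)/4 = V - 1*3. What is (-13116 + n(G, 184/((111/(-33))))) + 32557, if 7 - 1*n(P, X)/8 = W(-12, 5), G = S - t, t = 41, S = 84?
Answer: 19017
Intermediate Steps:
G = 43 (G = 84 - 1*41 = 84 - 41 = 43)
W(V, B) = 12 - 4*V (W(V, B) = -4*(V - 1*3) = -4*(V - 3) = -4*(-3 + V) = 12 - 4*V)
n(P, X) = -424 (n(P, X) = 56 - 8*(12 - 4*(-12)) = 56 - 8*(12 + 48) = 56 - 8*60 = 56 - 480 = -424)
(-13116 + n(G, 184/((111/(-33))))) + 32557 = (-13116 - 424) + 32557 = -13540 + 32557 = 19017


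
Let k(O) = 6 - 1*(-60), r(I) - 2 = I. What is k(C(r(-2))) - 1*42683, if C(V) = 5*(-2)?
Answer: -42617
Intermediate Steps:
r(I) = 2 + I
C(V) = -10
k(O) = 66 (k(O) = 6 + 60 = 66)
k(C(r(-2))) - 1*42683 = 66 - 1*42683 = 66 - 42683 = -42617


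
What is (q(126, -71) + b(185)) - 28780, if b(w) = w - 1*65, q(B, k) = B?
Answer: -28534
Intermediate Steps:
b(w) = -65 + w (b(w) = w - 65 = -65 + w)
(q(126, -71) + b(185)) - 28780 = (126 + (-65 + 185)) - 28780 = (126 + 120) - 28780 = 246 - 28780 = -28534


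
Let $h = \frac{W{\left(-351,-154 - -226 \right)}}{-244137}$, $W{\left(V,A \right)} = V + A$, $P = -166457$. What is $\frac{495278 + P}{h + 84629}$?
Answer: $\frac{26759124159}{6887023484} \approx 3.8854$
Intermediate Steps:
$W{\left(V,A \right)} = A + V$
$h = \frac{93}{81379}$ ($h = \frac{\left(-154 - -226\right) - 351}{-244137} = \left(\left(-154 + 226\right) - 351\right) \left(- \frac{1}{244137}\right) = \left(72 - 351\right) \left(- \frac{1}{244137}\right) = \left(-279\right) \left(- \frac{1}{244137}\right) = \frac{93}{81379} \approx 0.0011428$)
$\frac{495278 + P}{h + 84629} = \frac{495278 - 166457}{\frac{93}{81379} + 84629} = \frac{328821}{\frac{6887023484}{81379}} = 328821 \cdot \frac{81379}{6887023484} = \frac{26759124159}{6887023484}$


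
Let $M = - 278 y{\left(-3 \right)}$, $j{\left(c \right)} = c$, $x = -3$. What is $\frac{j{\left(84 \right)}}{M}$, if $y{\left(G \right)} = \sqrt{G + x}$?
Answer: $\frac{7 i \sqrt{6}}{139} \approx 0.12336 i$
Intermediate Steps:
$y{\left(G \right)} = \sqrt{-3 + G}$ ($y{\left(G \right)} = \sqrt{G - 3} = \sqrt{-3 + G}$)
$M = - 278 i \sqrt{6}$ ($M = - 278 \sqrt{-3 - 3} = - 278 \sqrt{-6} = - 278 i \sqrt{6} \approx - 680.96 i$)
$\frac{j{\left(84 \right)}}{M} = \frac{84}{\left(-278\right) i \sqrt{6}} = 84 \frac{i \sqrt{6}}{1668} = \frac{7 i \sqrt{6}}{139}$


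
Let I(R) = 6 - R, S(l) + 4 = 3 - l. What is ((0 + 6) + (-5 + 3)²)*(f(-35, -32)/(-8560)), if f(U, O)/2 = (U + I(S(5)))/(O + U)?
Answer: -23/28676 ≈ -0.00080206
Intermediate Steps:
S(l) = -1 - l (S(l) = -4 + (3 - l) = -1 - l)
f(U, O) = 2*(12 + U)/(O + U) (f(U, O) = 2*((U + (6 - (-1 - 1*5)))/(O + U)) = 2*((U + (6 - (-1 - 5)))/(O + U)) = 2*((U + (6 - 1*(-6)))/(O + U)) = 2*((U + (6 + 6))/(O + U)) = 2*((U + 12)/(O + U)) = 2*((12 + U)/(O + U)) = 2*(12 + U)/(O + U))
((0 + 6) + (-5 + 3)²)*(f(-35, -32)/(-8560)) = ((0 + 6) + (-5 + 3)²)*((2*(12 - 35)/(-32 - 35))/(-8560)) = (6 + (-2)²)*((2*(-23)/(-67))*(-1/8560)) = (6 + 4)*((2*(-1/67)*(-23))*(-1/8560)) = 10*((46/67)*(-1/8560)) = 10*(-23/286760) = -23/28676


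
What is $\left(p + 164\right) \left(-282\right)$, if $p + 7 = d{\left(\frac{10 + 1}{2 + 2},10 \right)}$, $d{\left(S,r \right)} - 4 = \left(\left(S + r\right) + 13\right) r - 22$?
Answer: $-111813$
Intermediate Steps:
$d{\left(S,r \right)} = -18 + r \left(13 + S + r\right)$ ($d{\left(S,r \right)} = 4 + \left(\left(\left(S + r\right) + 13\right) r - 22\right) = 4 + \left(\left(13 + S + r\right) r - 22\right) = 4 + \left(r \left(13 + S + r\right) - 22\right) = 4 + \left(-22 + r \left(13 + S + r\right)\right) = -18 + r \left(13 + S + r\right)$)
$p = \frac{465}{2}$ ($p = -7 + \left(-18 + 10^{2} + 13 \cdot 10 + \frac{10 + 1}{2 + 2} \cdot 10\right) = -7 + \left(-18 + 100 + 130 + \frac{11}{4} \cdot 10\right) = -7 + \left(-18 + 100 + 130 + \frac{55}{2}\right) = -7 + \frac{479}{2} = \frac{465}{2} \approx 232.5$)
$\left(p + 164\right) \left(-282\right) = \left(\frac{465}{2} + 164\right) \left(-282\right) = \frac{793}{2} \left(-282\right) = -111813$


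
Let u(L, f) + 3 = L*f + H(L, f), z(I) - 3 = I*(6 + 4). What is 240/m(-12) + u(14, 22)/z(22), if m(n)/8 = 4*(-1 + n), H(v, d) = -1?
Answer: 4559/5798 ≈ 0.78631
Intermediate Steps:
z(I) = 3 + 10*I (z(I) = 3 + I*(6 + 4) = 3 + I*10 = 3 + 10*I)
u(L, f) = -4 + L*f (u(L, f) = -3 + (L*f - 1) = -3 + (-1 + L*f) = -4 + L*f)
m(n) = -32 + 32*n (m(n) = 8*(4*(-1 + n)) = 8*(-4 + 4*n) = -32 + 32*n)
240/m(-12) + u(14, 22)/z(22) = 240/(-32 + 32*(-12)) + (-4 + 14*22)/(3 + 10*22) = 240/(-32 - 384) + (-4 + 308)/(3 + 220) = 240/(-416) + 304/223 = 240*(-1/416) + 304*(1/223) = -15/26 + 304/223 = 4559/5798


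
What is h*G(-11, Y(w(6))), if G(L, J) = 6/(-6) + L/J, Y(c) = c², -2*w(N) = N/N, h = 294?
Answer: -13230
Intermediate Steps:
w(N) = -½ (w(N) = -N/(2*N) = -½*1 = -½)
G(L, J) = -1 + L/J (G(L, J) = 6*(-⅙) + L/J = -1 + L/J)
h*G(-11, Y(w(6))) = 294*((-11 - (-½)²)/((-½)²)) = 294*((-11 - 1*¼)/(¼)) = 294*(4*(-11 - ¼)) = 294*(4*(-45/4)) = 294*(-45) = -13230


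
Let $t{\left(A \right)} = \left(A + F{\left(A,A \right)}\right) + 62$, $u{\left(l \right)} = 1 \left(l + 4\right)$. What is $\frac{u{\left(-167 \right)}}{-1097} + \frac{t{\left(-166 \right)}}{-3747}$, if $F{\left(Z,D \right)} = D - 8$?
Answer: $\frac{915727}{4110459} \approx 0.22278$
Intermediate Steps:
$u{\left(l \right)} = 4 + l$ ($u{\left(l \right)} = 1 \left(4 + l\right) = 4 + l$)
$F{\left(Z,D \right)} = -8 + D$
$t{\left(A \right)} = 54 + 2 A$ ($t{\left(A \right)} = \left(A + \left(-8 + A\right)\right) + 62 = \left(-8 + 2 A\right) + 62 = 54 + 2 A$)
$\frac{u{\left(-167 \right)}}{-1097} + \frac{t{\left(-166 \right)}}{-3747} = \frac{4 - 167}{-1097} + \frac{54 + 2 \left(-166\right)}{-3747} = \left(-163\right) \left(- \frac{1}{1097}\right) + \left(54 - 332\right) \left(- \frac{1}{3747}\right) = \frac{163}{1097} - - \frac{278}{3747} = \frac{163}{1097} + \frac{278}{3747} = \frac{915727}{4110459}$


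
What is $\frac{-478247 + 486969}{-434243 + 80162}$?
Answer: $- \frac{1246}{50583} \approx -0.024633$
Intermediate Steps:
$\frac{-478247 + 486969}{-434243 + 80162} = \frac{8722}{-354081} = 8722 \left(- \frac{1}{354081}\right) = - \frac{1246}{50583}$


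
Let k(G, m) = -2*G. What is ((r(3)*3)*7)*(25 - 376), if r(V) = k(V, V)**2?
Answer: -265356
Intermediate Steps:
r(V) = 4*V**2 (r(V) = (-2*V)**2 = 4*V**2)
((r(3)*3)*7)*(25 - 376) = (((4*3**2)*3)*7)*(25 - 376) = (((4*9)*3)*7)*(-351) = ((36*3)*7)*(-351) = (108*7)*(-351) = 756*(-351) = -265356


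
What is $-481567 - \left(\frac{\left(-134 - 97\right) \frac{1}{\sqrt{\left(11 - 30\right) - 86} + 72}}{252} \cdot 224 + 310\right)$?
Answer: $\frac{11 \left(- 131421 \sqrt{105} + 9462256 i\right)}{3 \left(\sqrt{105} - 72 i\right)} \approx -4.8187 \cdot 10^{5} - 0.39783 i$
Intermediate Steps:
$-481567 - \left(\frac{\left(-134 - 97\right) \frac{1}{\sqrt{\left(11 - 30\right) - 86} + 72}}{252} \cdot 224 + 310\right) = -481567 - \left(- \frac{231}{\sqrt{\left(11 - 30\right) - 86} + 72} \cdot \frac{1}{252} \cdot 224 + 310\right) = -481567 - \left(- \frac{231}{\sqrt{-19 - 86} + 72} \cdot \frac{1}{252} \cdot 224 + 310\right) = -481567 - \left(- \frac{231}{\sqrt{-105} + 72} \cdot \frac{1}{252} \cdot 224 + 310\right) = -481567 - \left(- \frac{231}{i \sqrt{105} + 72} \cdot \frac{1}{252} \cdot 224 + 310\right) = -481567 - \left(- \frac{231}{72 + i \sqrt{105}} \cdot \frac{1}{252} \cdot 224 + 310\right) = -481567 - \left(- \frac{11}{12 \left(72 + i \sqrt{105}\right)} 224 + 310\right) = -481567 - \left(- \frac{616}{3 \left(72 + i \sqrt{105}\right)} + 310\right) = -481567 - \left(310 - \frac{616}{3 \left(72 + i \sqrt{105}\right)}\right) = -481877 + \frac{616}{3 \left(72 + i \sqrt{105}\right)}$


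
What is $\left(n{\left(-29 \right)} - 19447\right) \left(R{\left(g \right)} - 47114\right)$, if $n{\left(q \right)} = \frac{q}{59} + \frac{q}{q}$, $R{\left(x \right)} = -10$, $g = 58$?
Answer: $\frac{54067391532}{59} \approx 9.164 \cdot 10^{8}$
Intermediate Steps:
$n{\left(q \right)} = 1 + \frac{q}{59}$ ($n{\left(q \right)} = q \frac{1}{59} + 1 = \frac{q}{59} + 1 = 1 + \frac{q}{59}$)
$\left(n{\left(-29 \right)} - 19447\right) \left(R{\left(g \right)} - 47114\right) = \left(\left(1 + \frac{1}{59} \left(-29\right)\right) - 19447\right) \left(-10 - 47114\right) = \left(\left(1 - \frac{29}{59}\right) - 19447\right) \left(-47124\right) = \left(\frac{30}{59} - 19447\right) \left(-47124\right) = \left(- \frac{1147343}{59}\right) \left(-47124\right) = \frac{54067391532}{59}$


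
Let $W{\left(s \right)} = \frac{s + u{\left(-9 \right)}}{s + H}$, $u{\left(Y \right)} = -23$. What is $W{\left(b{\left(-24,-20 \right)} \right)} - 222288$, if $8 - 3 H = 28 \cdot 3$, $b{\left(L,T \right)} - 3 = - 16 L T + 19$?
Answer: $- \frac{5123715357}{23050} \approx -2.2229 \cdot 10^{5}$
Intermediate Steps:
$b{\left(L,T \right)} = 22 - 16 L T$ ($b{\left(L,T \right)} = 3 + \left(- 16 L T + 19\right) = 3 - \left(-19 + 16 L T\right) = 22 - 16 L T$)
$H = - \frac{76}{3}$ ($H = \frac{8}{3} - \frac{28 \cdot 3}{3} = \frac{8}{3} - 28 = - \frac{76}{3} \approx -25.333$)
$W{\left(s \right)} = \frac{-23 + s}{- \frac{76}{3} + s}$ ($W{\left(s \right)} = \frac{s - 23}{s - \frac{76}{3}} = \frac{-23 + s}{- \frac{76}{3} + s}$)
$W{\left(b{\left(-24,-20 \right)} \right)} - 222288 = \frac{3 \left(-23 + \left(22 - \left(-384\right) \left(-20\right)\right)\right)}{-76 + 3 \left(22 - \left(-384\right) \left(-20\right)\right)} - 222288 = \frac{3 \left(-23 + \left(22 - 7680\right)\right)}{-76 + 3 \left(22 - 7680\right)} - 222288 = \frac{3 \left(-23 - 7658\right)}{-76 + 3 \left(-7658\right)} - 222288 = 3 \frac{1}{-76 - 22974} \left(-7681\right) - 222288 = 3 \frac{1}{-23050} \left(-7681\right) - 222288 = 3 \left(- \frac{1}{23050}\right) \left(-7681\right) - 222288 = \frac{23043}{23050} - 222288 = - \frac{5123715357}{23050}$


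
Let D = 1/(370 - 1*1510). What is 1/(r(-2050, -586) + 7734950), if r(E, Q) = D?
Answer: 1140/8817842999 ≈ 1.2928e-7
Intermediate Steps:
D = -1/1140 (D = 1/(370 - 1510) = 1/(-1140) = -1/1140 ≈ -0.00087719)
r(E, Q) = -1/1140
1/(r(-2050, -586) + 7734950) = 1/(-1/1140 + 7734950) = 1/(8817842999/1140) = 1140/8817842999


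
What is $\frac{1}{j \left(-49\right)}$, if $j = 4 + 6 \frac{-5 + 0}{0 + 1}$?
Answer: $\frac{1}{1274} \approx 0.00078493$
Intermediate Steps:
$j = -26$ ($j = 4 + 6 \left(- \frac{5}{1}\right) = 4 + 6 \left(\left(-5\right) 1\right) = 4 + 6 \left(-5\right) = 4 - 30 = -26$)
$\frac{1}{j \left(-49\right)} = \frac{1}{\left(-26\right) \left(-49\right)} = \frac{1}{1274}$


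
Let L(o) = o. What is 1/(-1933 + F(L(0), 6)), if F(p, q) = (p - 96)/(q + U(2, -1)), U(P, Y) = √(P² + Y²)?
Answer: -60499/118067191 - 96*√5/118067191 ≈ -0.00051423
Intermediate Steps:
F(p, q) = (-96 + p)/(q + √5) (F(p, q) = (p - 96)/(q + √(2² + (-1)²)) = (-96 + p)/(q + √(4 + 1)) = (-96 + p)/(q + √5))
1/(-1933 + F(L(0), 6)) = 1/(-1933 + (-96 + 0)/(6 + √5)) = 1/(-1933 - 96/(6 + √5))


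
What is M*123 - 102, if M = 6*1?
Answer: 636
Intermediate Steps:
M = 6
M*123 - 102 = 6*123 - 102 = 738 - 102 = 636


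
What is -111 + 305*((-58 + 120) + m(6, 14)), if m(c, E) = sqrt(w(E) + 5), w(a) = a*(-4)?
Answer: 18799 + 305*I*sqrt(51) ≈ 18799.0 + 2178.1*I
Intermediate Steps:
w(a) = -4*a
m(c, E) = sqrt(5 - 4*E) (m(c, E) = sqrt(-4*E + 5) = sqrt(5 - 4*E))
-111 + 305*((-58 + 120) + m(6, 14)) = -111 + 305*((-58 + 120) + sqrt(5 - 4*14)) = -111 + 305*(62 + sqrt(5 - 56)) = -111 + 305*(62 + sqrt(-51)) = -111 + 305*(62 + I*sqrt(51)) = -111 + (18910 + 305*I*sqrt(51)) = 18799 + 305*I*sqrt(51)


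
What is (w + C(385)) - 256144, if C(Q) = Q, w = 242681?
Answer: -13078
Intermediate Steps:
(w + C(385)) - 256144 = (242681 + 385) - 256144 = 243066 - 256144 = -13078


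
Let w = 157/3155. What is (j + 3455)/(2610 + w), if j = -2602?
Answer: 2691215/8234707 ≈ 0.32681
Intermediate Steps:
w = 157/3155 (w = 157*(1/3155) = 157/3155 ≈ 0.049762)
(j + 3455)/(2610 + w) = (-2602 + 3455)/(2610 + 157/3155) = 853/(8234707/3155) = 853*(3155/8234707) = 2691215/8234707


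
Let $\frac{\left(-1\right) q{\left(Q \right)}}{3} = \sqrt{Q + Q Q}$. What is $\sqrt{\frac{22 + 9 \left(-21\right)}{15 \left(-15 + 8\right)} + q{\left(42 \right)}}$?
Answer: $\frac{\sqrt{17535 - 33075 \sqrt{1806}}}{105} \approx 11.221 i$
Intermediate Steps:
$q{\left(Q \right)} = - 3 \sqrt{Q + Q^{2}}$ ($q{\left(Q \right)} = - 3 \sqrt{Q + Q Q} = - 3 \sqrt{Q + Q^{2}}$)
$\sqrt{\frac{22 + 9 \left(-21\right)}{15 \left(-15 + 8\right)} + q{\left(42 \right)}} = \sqrt{\frac{22 + 9 \left(-21\right)}{15 \left(-15 + 8\right)} - 3 \sqrt{42 \left(1 + 42\right)}} = \sqrt{\frac{22 - 189}{15 \left(-7\right)} - 3 \sqrt{42 \cdot 43}} = \sqrt{- \frac{167}{-105} - 3 \sqrt{1806}} = \sqrt{\left(-167\right) \left(- \frac{1}{105}\right) - 3 \sqrt{1806}} = \sqrt{\frac{167}{105} - 3 \sqrt{1806}}$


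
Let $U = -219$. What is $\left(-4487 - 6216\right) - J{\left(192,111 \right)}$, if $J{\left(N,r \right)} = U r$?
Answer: $13606$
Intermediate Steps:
$J{\left(N,r \right)} = - 219 r$
$\left(-4487 - 6216\right) - J{\left(192,111 \right)} = \left(-4487 - 6216\right) - \left(-219\right) 111 = -10703 - -24309 = -10703 + 24309 = 13606$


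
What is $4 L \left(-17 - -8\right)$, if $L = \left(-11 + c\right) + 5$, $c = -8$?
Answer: $504$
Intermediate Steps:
$L = -14$ ($L = \left(-11 - 8\right) + 5 = -19 + 5 = -14$)
$4 L \left(-17 - -8\right) = 4 \left(-14\right) \left(-17 - -8\right) = - 56 \left(-17 + 8\right) = \left(-56\right) \left(-9\right) = 504$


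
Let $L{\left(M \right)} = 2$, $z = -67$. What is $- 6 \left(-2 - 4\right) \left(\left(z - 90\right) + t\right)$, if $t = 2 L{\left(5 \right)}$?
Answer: $-5508$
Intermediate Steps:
$t = 4$ ($t = 2 \cdot 2 = 4$)
$- 6 \left(-2 - 4\right) \left(\left(z - 90\right) + t\right) = - 6 \left(-2 - 4\right) \left(\left(-67 - 90\right) + 4\right) = \left(-6\right) \left(-6\right) \left(-157 + 4\right) = 36 \left(-153\right) = -5508$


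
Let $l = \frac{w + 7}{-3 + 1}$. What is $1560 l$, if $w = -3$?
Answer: $-3120$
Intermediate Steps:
$l = -2$ ($l = \frac{-3 + 7}{-3 + 1} = \frac{4}{-2} = 4 \left(- \frac{1}{2}\right) = -2$)
$1560 l = 1560 \left(-2\right) = -3120$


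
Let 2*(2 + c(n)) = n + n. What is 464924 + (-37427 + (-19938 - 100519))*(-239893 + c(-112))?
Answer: 37893730112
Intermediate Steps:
c(n) = -2 + n (c(n) = -2 + (n + n)/2 = -2 + (2*n)/2 = -2 + n)
464924 + (-37427 + (-19938 - 100519))*(-239893 + c(-112)) = 464924 + (-37427 + (-19938 - 100519))*(-239893 + (-2 - 112)) = 464924 + (-37427 - 120457)*(-239893 - 114) = 464924 - 157884*(-240007) = 464924 + 37893265188 = 37893730112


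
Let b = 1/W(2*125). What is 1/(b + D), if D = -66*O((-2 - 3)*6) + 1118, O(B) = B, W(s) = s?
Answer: 250/774501 ≈ 0.00032279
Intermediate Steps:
b = 1/250 (b = 1/(2*125) = 1/250 ≈ 0.0040000)
D = 3098 (D = -66*(-2 - 3)*6 + 1118 = -(-330)*6 + 1118 = -66*(-30) + 1118 = 1980 + 1118 = 3098)
1/(b + D) = 1/(1/250 + 3098) = 1/(774501/250) = 250/774501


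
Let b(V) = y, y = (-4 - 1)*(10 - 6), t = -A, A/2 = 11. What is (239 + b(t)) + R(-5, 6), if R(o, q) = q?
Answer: 225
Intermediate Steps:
A = 22 (A = 2*11 = 22)
t = -22 (t = -1*22 = -22)
y = -20 (y = -5*4 = -20)
b(V) = -20
(239 + b(t)) + R(-5, 6) = (239 - 20) + 6 = 219 + 6 = 225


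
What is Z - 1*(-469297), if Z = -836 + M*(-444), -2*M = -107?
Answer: 444707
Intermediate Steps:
M = 107/2 (M = -1/2*(-107) = 107/2 ≈ 53.500)
Z = -24590 (Z = -836 + (107/2)*(-444) = -836 - 23754 = -24590)
Z - 1*(-469297) = -24590 - 1*(-469297) = -24590 + 469297 = 444707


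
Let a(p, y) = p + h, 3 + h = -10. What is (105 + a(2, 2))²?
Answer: 8836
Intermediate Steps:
h = -13 (h = -3 - 10 = -13)
a(p, y) = -13 + p (a(p, y) = p - 13 = -13 + p)
(105 + a(2, 2))² = (105 + (-13 + 2))² = (105 - 11)² = 94² = 8836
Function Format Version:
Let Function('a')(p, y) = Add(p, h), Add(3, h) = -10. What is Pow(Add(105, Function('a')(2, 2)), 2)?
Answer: 8836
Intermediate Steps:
h = -13 (h = Add(-3, -10) = -13)
Function('a')(p, y) = Add(-13, p) (Function('a')(p, y) = Add(p, -13) = Add(-13, p))
Pow(Add(105, Function('a')(2, 2)), 2) = Pow(Add(105, Add(-13, 2)), 2) = Pow(Add(105, -11), 2) = Pow(94, 2) = 8836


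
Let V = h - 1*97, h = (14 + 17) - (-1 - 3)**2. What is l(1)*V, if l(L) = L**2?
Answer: -82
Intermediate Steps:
h = 15 (h = 31 - 1*(-4)**2 = 31 - 1*16 = 31 - 16 = 15)
V = -82 (V = 15 - 1*97 = 15 - 97 = -82)
l(1)*V = 1**2*(-82) = 1*(-82) = -82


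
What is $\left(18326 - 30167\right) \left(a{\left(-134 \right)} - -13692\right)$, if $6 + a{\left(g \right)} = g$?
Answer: $-160469232$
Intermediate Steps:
$a{\left(g \right)} = -6 + g$
$\left(18326 - 30167\right) \left(a{\left(-134 \right)} - -13692\right) = \left(18326 - 30167\right) \left(\left(-6 - 134\right) - -13692\right) = - 11841 \left(-140 + 13692\right) = \left(-11841\right) 13552 = -160469232$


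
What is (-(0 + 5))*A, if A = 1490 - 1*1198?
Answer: -1460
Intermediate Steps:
A = 292 (A = 1490 - 1198 = 292)
(-(0 + 5))*A = -(0 + 5)*292 = -1*5*292 = -5*292 = -1460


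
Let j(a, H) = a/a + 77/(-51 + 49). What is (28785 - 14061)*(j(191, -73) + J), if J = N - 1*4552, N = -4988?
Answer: -141019110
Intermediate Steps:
J = -9540 (J = -4988 - 1*4552 = -4988 - 4552 = -9540)
j(a, H) = -75/2 (j(a, H) = 1 + 77/(-2) = 1 + 77*(-1/2) = 1 - 77/2 = -75/2)
(28785 - 14061)*(j(191, -73) + J) = (28785 - 14061)*(-75/2 - 9540) = 14724*(-19155/2) = -141019110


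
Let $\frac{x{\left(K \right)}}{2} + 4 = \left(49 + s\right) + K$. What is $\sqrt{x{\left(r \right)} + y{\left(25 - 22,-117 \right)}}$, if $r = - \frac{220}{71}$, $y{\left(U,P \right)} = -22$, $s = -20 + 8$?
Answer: $\frac{2 \sqrt{47641}}{71} \approx 6.1484$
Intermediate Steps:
$s = -12$
$r = - \frac{220}{71}$ ($r = \left(-220\right) \frac{1}{71} = - \frac{220}{71} \approx -3.0986$)
$x{\left(K \right)} = 66 + 2 K$ ($x{\left(K \right)} = -8 + 2 \left(\left(49 - 12\right) + K\right) = -8 + 2 \left(37 + K\right) = -8 + \left(74 + 2 K\right) = 66 + 2 K$)
$\sqrt{x{\left(r \right)} + y{\left(25 - 22,-117 \right)}} = \sqrt{\left(66 + 2 \left(- \frac{220}{71}\right)\right) - 22} = \sqrt{\left(66 - \frac{440}{71}\right) - 22} = \sqrt{\frac{4246}{71} - 22} = \sqrt{\frac{2684}{71}} = \frac{2 \sqrt{47641}}{71}$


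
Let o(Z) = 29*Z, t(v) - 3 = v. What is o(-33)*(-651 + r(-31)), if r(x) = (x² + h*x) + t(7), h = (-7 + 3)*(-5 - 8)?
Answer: 1236444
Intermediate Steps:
t(v) = 3 + v
h = 52 (h = -4*(-13) = 52)
r(x) = 10 + x² + 52*x (r(x) = (x² + 52*x) + (3 + 7) = (x² + 52*x) + 10 = 10 + x² + 52*x)
o(-33)*(-651 + r(-31)) = (29*(-33))*(-651 + (10 + (-31)² + 52*(-31))) = -957*(-651 + (10 + 961 - 1612)) = -957*(-651 - 641) = -957*(-1292) = 1236444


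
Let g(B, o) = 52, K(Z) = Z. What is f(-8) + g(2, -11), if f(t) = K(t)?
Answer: 44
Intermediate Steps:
f(t) = t
f(-8) + g(2, -11) = -8 + 52 = 44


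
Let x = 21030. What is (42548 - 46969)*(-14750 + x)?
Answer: -27763880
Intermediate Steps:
(42548 - 46969)*(-14750 + x) = (42548 - 46969)*(-14750 + 21030) = -4421*6280 = -27763880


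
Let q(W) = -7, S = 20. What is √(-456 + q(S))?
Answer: I*√463 ≈ 21.517*I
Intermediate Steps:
√(-456 + q(S)) = √(-456 - 7) = √(-463) = I*√463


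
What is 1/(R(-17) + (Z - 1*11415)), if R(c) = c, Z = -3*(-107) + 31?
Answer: -1/11080 ≈ -9.0253e-5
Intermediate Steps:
Z = 352 (Z = 321 + 31 = 352)
1/(R(-17) + (Z - 1*11415)) = 1/(-17 + (352 - 1*11415)) = 1/(-17 + (352 - 11415)) = 1/(-17 - 11063) = 1/(-11080) = -1/11080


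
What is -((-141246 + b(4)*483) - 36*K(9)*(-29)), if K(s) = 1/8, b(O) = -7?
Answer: 288993/2 ≈ 1.4450e+5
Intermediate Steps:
K(s) = ⅛
-((-141246 + b(4)*483) - 36*K(9)*(-29)) = -((-141246 - 7*483) - 36*⅛*(-29)) = -((-141246 - 3381) - 9/2*(-29)) = -(-144627 + 261/2) = -1*(-288993/2) = 288993/2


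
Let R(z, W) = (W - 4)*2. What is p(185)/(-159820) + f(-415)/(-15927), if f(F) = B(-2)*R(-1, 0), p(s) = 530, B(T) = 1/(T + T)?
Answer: -876095/254545314 ≈ -0.0034418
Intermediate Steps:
B(T) = 1/(2*T)
R(z, W) = -8 + 2*W (R(z, W) = (-4 + W)*2 = -8 + 2*W)
f(F) = 2 (f(F) = ((1/2)/(-2))*(-8 + 2*0) = ((1/2)*(-1/2))*(-8 + 0) = -1/4*(-8) = 2)
p(185)/(-159820) + f(-415)/(-15927) = 530/(-159820) + 2/(-15927) = 530*(-1/159820) + 2*(-1/15927) = -53/15982 - 2/15927 = -876095/254545314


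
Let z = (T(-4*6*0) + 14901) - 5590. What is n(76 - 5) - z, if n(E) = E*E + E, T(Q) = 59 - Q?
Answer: -4258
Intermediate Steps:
n(E) = E + E**2 (n(E) = E**2 + E = E + E**2)
z = 9370 (z = ((59 - (-4*6)*0) + 14901) - 5590 = ((59 - (-24)*0) + 14901) - 5590 = ((59 - 1*0) + 14901) - 5590 = ((59 + 0) + 14901) - 5590 = (59 + 14901) - 5590 = 14960 - 5590 = 9370)
n(76 - 5) - z = (76 - 5)*(1 + (76 - 5)) - 1*9370 = 71*(1 + 71) - 9370 = 71*72 - 9370 = 5112 - 9370 = -4258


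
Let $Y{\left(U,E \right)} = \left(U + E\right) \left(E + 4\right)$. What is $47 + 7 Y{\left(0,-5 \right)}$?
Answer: $82$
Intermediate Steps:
$Y{\left(U,E \right)} = \left(4 + E\right) \left(E + U\right)$ ($Y{\left(U,E \right)} = \left(E + U\right) \left(4 + E\right) = \left(4 + E\right) \left(E + U\right)$)
$47 + 7 Y{\left(0,-5 \right)} = 47 + 7 \left(\left(-5\right)^{2} + 4 \left(-5\right) + 4 \cdot 0 - 0\right) = 47 + 7 \left(25 - 20 + 0 + 0\right) = 47 + 7 \cdot 5 = 47 + 35 = 82$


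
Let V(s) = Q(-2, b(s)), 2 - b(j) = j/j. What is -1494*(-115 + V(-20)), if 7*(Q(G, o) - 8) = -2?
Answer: 1121994/7 ≈ 1.6028e+5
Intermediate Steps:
b(j) = 1 (b(j) = 2 - j/j = 2 - 1*1 = 2 - 1 = 1)
Q(G, o) = 54/7 (Q(G, o) = 8 + (⅐)*(-2) = 8 - 2/7 = 54/7)
V(s) = 54/7
-1494*(-115 + V(-20)) = -1494*(-115 + 54/7) = -1494*(-751/7) = 1121994/7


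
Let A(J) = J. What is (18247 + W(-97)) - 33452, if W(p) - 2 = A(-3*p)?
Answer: -14912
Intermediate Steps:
W(p) = 2 - 3*p
(18247 + W(-97)) - 33452 = (18247 + (2 - 3*(-97))) - 33452 = (18247 + (2 + 291)) - 33452 = (18247 + 293) - 33452 = 18540 - 33452 = -14912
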